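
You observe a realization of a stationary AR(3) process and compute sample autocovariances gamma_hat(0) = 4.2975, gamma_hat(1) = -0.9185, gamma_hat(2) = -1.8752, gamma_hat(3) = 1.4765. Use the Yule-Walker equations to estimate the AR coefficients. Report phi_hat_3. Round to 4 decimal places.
\hat\phi_{3} = 0.1340

The Yule-Walker equations for an AR(p) process read, in matrix form,
  Gamma_p phi = r_p,   with   (Gamma_p)_{ij} = gamma(|i - j|),
                       (r_p)_i = gamma(i),   i,j = 1..p.
Substitute the sample gammas (Toeplitz matrix and right-hand side of size 3):
  Gamma_p = [[4.2975, -0.9185, -1.8752], [-0.9185, 4.2975, -0.9185], [-1.8752, -0.9185, 4.2975]]
  r_p     = [-0.9185, -1.8752, 1.4765]
Written out (R1..R3):
  (R1) 4.2975 phi_1 - 0.9185 phi_2 - 1.8752 phi_3 = -0.9185
  (R2) -0.9185 phi_1 + 4.2975 phi_2 - 0.9185 phi_3 = -1.8752
  (R3) -1.8752 phi_1 - 0.9185 phi_2 + 4.2975 phi_3 = 1.4765
Gaussian elimination:
  R2 <- R2 - (-0.9185/4.2975) R1 = R2 - (-0.213729) R1:  4.10119 phi_2 - 1.319284 phi_3 = -2.07151
  R3 <- R3 - (-1.8752/4.2975) R1 = R3 - (-0.436347) R1:  -1.319284 phi_2 + 3.479263 phi_3 = 1.075716
  R3 <- R3 - (-1.319284/4.10119) R2 = R3 - (-0.321683) R2:  3.054871 phi_3 = 0.409345
Back-substitution:
  phi_hat_3 = 0.409345 / 3.054871 = 0.133998
  phi_hat_2 = (-2.07151 - (-1.319284)(0.133998)) / 4.10119 = -0.461995
  phi_hat_1 = (-0.9185 - (-0.9185)(-0.461995) - (-1.8752)(0.133998)) / 4.2975 = -0.254001
So phi_hat = [-0.2540, -0.4620, 0.1340].
Therefore phi_hat_3 = 0.1340.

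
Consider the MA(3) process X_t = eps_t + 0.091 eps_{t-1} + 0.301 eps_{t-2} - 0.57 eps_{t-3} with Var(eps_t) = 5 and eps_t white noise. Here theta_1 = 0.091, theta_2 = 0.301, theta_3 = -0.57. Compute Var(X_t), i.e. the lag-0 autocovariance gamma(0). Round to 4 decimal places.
\gamma(0) = 7.1189

For an MA(q) process X_t = eps_t + sum_i theta_i eps_{t-i} with
Var(eps_t) = sigma^2, the variance is
  gamma(0) = sigma^2 * (1 + sum_i theta_i^2).
  sum_i theta_i^2 = (0.091)^2 + (0.301)^2 + (-0.57)^2 = 0.008281 + 0.090601 + 0.3249 = 0.423782.
  gamma(0) = 5 * (1 + 0.423782) = 5 * 1.423782 = 7.11891, which rounds to 7.1189.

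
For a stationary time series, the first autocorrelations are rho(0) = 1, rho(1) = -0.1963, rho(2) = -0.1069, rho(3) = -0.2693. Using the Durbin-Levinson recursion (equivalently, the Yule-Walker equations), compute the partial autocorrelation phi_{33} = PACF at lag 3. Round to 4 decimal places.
\phi_{33} = -0.3440

The PACF at lag k is phi_{kk}, the last component of the solution
to the Yule-Walker system G_k phi = r_k where
  (G_k)_{ij} = rho(|i - j|), (r_k)_i = rho(i), i,j = 1..k.
Equivalently, Durbin-Levinson gives phi_{kk} iteratively:
  phi_{11} = rho(1)
  phi_{kk} = [rho(k) - sum_{j=1..k-1} phi_{k-1,j} rho(k-j)]
            / [1 - sum_{j=1..k-1} phi_{k-1,j} rho(j)],
  phi_{k,j} = phi_{k-1,j} - phi_{kk} phi_{k-1,k-j},  j = 1..k-1.
Step k = 1:
  phi_11 = rho(1) = -0.1963.
Step k = 2:
  phi_22 = [rho(2) - phi_11 rho(1)] / [1 - phi_11 rho(1)] = [-0.1069 - (-0.1963)(-0.1963)] / [1 - (-0.1963)(-0.1963)]
         = -0.14543369 / 0.96146631 = -0.151262.
  Update: phi_21 = phi_11 - phi_22 phi_11 = -0.1963 - (-0.151262)(-0.1963) = -0.225993.
Step k = 3:
  phi_33 = [rho(3) - phi_21 rho(2) - phi_22 rho(1)] / [1 - phi_21 rho(1) - phi_22 rho(2)]
    numerator   = -0.2693 - (-0.225993)(-0.1069) - (-0.151262)(-0.1963) = -0.32315144
    denominator = 1 - (-0.225993)(-0.1963) - (-0.151262)(-0.1069) = 0.93946766
  phi_33 = -0.32315144 / 0.93946766 = -0.344.
Therefore phi_{33} = -0.3440.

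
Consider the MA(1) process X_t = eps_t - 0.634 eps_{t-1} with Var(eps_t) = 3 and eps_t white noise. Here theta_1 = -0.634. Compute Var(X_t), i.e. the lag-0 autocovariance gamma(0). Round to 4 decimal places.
\gamma(0) = 4.2059

For an MA(q) process X_t = eps_t + sum_i theta_i eps_{t-i} with
Var(eps_t) = sigma^2, the variance is
  gamma(0) = sigma^2 * (1 + sum_i theta_i^2).
  sum_i theta_i^2 = (-0.634)^2 = 0.401956.
  gamma(0) = 3 * (1 + 0.401956) = 3 * 1.401956 = 4.205868, which rounds to 4.2059.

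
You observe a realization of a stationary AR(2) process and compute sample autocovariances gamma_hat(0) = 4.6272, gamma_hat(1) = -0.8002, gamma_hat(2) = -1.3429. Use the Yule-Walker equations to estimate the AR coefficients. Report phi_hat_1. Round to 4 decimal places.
\hat\phi_{1} = -0.2300

The Yule-Walker equations for an AR(p) process read, in matrix form,
  Gamma_p phi = r_p,   with   (Gamma_p)_{ij} = gamma(|i - j|),
                       (r_p)_i = gamma(i),   i,j = 1..p.
Substitute the sample gammas (Toeplitz matrix and right-hand side of size 2):
  Gamma_p = [[4.6272, -0.8002], [-0.8002, 4.6272]]
  r_p     = [-0.8002, -1.3429]
Written out:
  4.6272 phi_1 - 0.8002 phi_2 = -0.8002
  -0.8002 phi_1 + 4.6272 phi_2 = -1.3429
Solve by Cramer's rule:
  det = gamma(0)^2 - gamma(1)^2 = (4.6272)^2 - (-0.8002)^2 = 21.41097984 - 0.64032004 = 20.7706598
  phi_hat_1 = [gamma(1) gamma(0) - gamma(1) gamma(2)] / det = [(-0.8002)(4.6272) - (-0.8002)(-1.3429)] / 20.7706598 = -4.77727402 / 20.7706598 = -0.23
  phi_hat_2 = [gamma(0) gamma(2) - gamma(1)^2] / det = [(4.6272)(-1.3429) - (-0.8002)^2] / 20.7706598 = -6.85418692 / 20.7706598 = -0.33
So phi_hat = [-0.2300, -0.3300].
Therefore phi_hat_1 = -0.2300.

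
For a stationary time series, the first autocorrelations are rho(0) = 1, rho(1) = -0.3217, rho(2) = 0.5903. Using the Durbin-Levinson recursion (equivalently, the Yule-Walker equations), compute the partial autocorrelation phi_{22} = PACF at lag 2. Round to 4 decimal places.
\phi_{22} = 0.5430

The PACF at lag k is phi_{kk}, the last component of the solution
to the Yule-Walker system G_k phi = r_k where
  (G_k)_{ij} = rho(|i - j|), (r_k)_i = rho(i), i,j = 1..k.
Equivalently, Durbin-Levinson gives phi_{kk} iteratively:
  phi_{11} = rho(1)
  phi_{kk} = [rho(k) - sum_{j=1..k-1} phi_{k-1,j} rho(k-j)]
            / [1 - sum_{j=1..k-1} phi_{k-1,j} rho(j)],
  phi_{k,j} = phi_{k-1,j} - phi_{kk} phi_{k-1,k-j},  j = 1..k-1.
Step k = 1:
  phi_11 = rho(1) = -0.3217.
Step k = 2:
  phi_22 = [rho(2) - phi_11 rho(1)] / [1 - phi_11 rho(1)] = [0.5903 - (-0.3217)(-0.3217)] / [1 - (-0.3217)(-0.3217)]
         = 0.48680911 / 0.89650911 = 0.543.
Therefore phi_{22} = 0.5430.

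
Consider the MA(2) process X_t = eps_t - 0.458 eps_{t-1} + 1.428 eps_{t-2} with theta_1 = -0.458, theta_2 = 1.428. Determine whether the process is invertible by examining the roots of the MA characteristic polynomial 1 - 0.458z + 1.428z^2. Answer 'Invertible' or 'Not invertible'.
\text{Not invertible}

The MA(q) characteristic polynomial is P(z) = 1 - 0.458z + 1.428z^2.
Invertibility requires all roots to lie outside the unit circle, i.e. |z| > 1 for every root.
Set 1 + (-0.458) z + (1.428) z^2 = 0, i.e. a z^2 + b z + c = 0 with a = 1.428, b = -0.458, c = 1.
Discriminant D = b^2 - 4ac = (-0.458)^2 - 4*(1.428)*1 = 0.209764 - (5.712) = -5.502236.
D < 0, so the roots are the complex-conjugate pair z = (-b +/- i sqrt(-D)) / (2a) = 0.1604 +/- 0.8213i.
For a conjugate pair |z|^2 = z * conj(z) = (product of roots) = c/a = 1/(1.428) = 0.70028, so |z| = sqrt(0.70028) = 0.8368 for both roots.
Moduli of all roots: 0.8368, 0.8368.
All moduli strictly greater than 1? No.
Verdict: Not invertible.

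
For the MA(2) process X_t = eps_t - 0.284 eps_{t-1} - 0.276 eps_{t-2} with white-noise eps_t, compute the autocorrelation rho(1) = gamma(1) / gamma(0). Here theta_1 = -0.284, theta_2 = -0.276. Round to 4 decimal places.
\rho(1) = -0.1777

For an MA(q) process with theta_0 = 1, the autocovariance is
  gamma(k) = sigma^2 * sum_{i=0..q-k} theta_i * theta_{i+k},
and rho(k) = gamma(k) / gamma(0). Sigma^2 cancels.
  numerator   = (1)*(-0.284) + (-0.284)*(-0.276) = -0.205616.
  denominator = (1)^2 + (-0.284)^2 + (-0.276)^2 = 1.156832.
  rho(1) = -0.205616 / 1.156832 = -0.1777.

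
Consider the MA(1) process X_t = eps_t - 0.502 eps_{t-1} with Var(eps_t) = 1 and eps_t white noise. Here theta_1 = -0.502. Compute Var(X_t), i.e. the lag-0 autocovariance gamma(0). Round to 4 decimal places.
\gamma(0) = 1.2520

For an MA(q) process X_t = eps_t + sum_i theta_i eps_{t-i} with
Var(eps_t) = sigma^2, the variance is
  gamma(0) = sigma^2 * (1 + sum_i theta_i^2).
  sum_i theta_i^2 = (-0.502)^2 = 0.252004.
  gamma(0) = 1 * (1 + 0.252004) = 1 * 1.252004 = 1.252004, which rounds to 1.2520.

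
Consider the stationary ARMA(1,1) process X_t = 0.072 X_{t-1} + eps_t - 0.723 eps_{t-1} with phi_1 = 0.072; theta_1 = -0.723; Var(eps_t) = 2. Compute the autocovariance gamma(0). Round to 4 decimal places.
\gamma(0) = 2.8520

Multiply the model equation by X_{t-k} and take expectations. With theta_0 = psi_0 = 1 and psi_j the MA(infinity) weights, this gives
  gamma(k) - sum_i phi_i gamma(k-i) = c_k,
  c_k = sigma^2 * sum_{j=k..q} theta_j psi_{j-k}   (c_k = 0 for k > q),
using gamma(-m) = gamma(m).
psi-weights needed (psi_j = theta_j + sum_i phi_i psi_{j-i}):
  psi_1 = theta_1 + phi_1 = -0.723 + (0.072) = -0.651
Right-hand sides:
  c_0 = sigma^2 (1 + theta_1 psi_1) = 2 * (1 + (-0.723)(-0.651)) = 2 * 1.470673 = 2.941346
  c_1 = sigma^2 theta_1 = 2 * (-0.723) = -1.446
  c_2 = 0
Equations for k = 0 and k = 1 (AR order 1):
  gamma(0) = phi_1 gamma(1) + c_0
  gamma(1) = phi_1 gamma(0) + c_1
Substituting the second into the first: gamma(0) (1 - phi_1^2) = c_0 + phi_1 c_1, so
  gamma(0) = (c_0 + phi_1 c_1) / (1 - phi_1^2) = (2.941346 + (0.072)(-1.446)) / (1 - (0.072)^2) = 2.837234 / 0.994816 = 2.852019.
Therefore gamma(0) = 2.8520 (to 4 decimal places).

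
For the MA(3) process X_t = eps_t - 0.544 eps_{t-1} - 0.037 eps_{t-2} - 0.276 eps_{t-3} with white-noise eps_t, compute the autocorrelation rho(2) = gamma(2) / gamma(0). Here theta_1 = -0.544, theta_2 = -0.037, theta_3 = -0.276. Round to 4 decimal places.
\rho(2) = 0.0824

For an MA(q) process with theta_0 = 1, the autocovariance is
  gamma(k) = sigma^2 * sum_{i=0..q-k} theta_i * theta_{i+k},
and rho(k) = gamma(k) / gamma(0). Sigma^2 cancels.
  numerator   = (1)*(-0.037) + (-0.544)*(-0.276) = 0.113144.
  denominator = (1)^2 + (-0.544)^2 + (-0.037)^2 + (-0.276)^2 = 1.373481.
  rho(2) = 0.113144 / 1.373481 = 0.0824.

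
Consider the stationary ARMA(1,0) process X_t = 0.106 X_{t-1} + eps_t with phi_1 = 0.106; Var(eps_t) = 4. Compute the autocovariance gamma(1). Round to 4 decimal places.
\gamma(1) = 0.4288

Multiply the model equation by X_{t-k} and take expectations. With theta_0 = psi_0 = 1 and psi_j the MA(infinity) weights, this gives
  gamma(k) - sum_i phi_i gamma(k-i) = c_k,
  c_k = sigma^2 * sum_{j=k..q} theta_j psi_{j-k}   (c_k = 0 for k > q),
using gamma(-m) = gamma(m).
Pure AR (q = 0): c_0 = sigma^2 = 4, c_k = 0 for k >= 1.
Equations for k = 0 and k = 1 (AR order 1):
  gamma(0) = phi_1 gamma(1) + c_0
  gamma(1) = phi_1 gamma(0) + c_1
Substituting the second into the first: gamma(0) (1 - phi_1^2) = c_0 + phi_1 c_1, so
  gamma(0) = c_0 / (1 - phi_1^2) = 4 / (1 - (0.106)^2) = 4 / 0.988764 = 4.045455.
  gamma(1) = phi_1 gamma(0) = (0.106)(4.045455) = 0.428818.
Therefore gamma(1) = 0.4288 (to 4 decimal places).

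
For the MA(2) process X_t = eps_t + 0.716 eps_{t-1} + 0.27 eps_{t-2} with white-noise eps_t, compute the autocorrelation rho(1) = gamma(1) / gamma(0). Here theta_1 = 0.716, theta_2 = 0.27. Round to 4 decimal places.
\rho(1) = 0.5735

For an MA(q) process with theta_0 = 1, the autocovariance is
  gamma(k) = sigma^2 * sum_{i=0..q-k} theta_i * theta_{i+k},
and rho(k) = gamma(k) / gamma(0). Sigma^2 cancels.
  numerator   = (1)*(0.716) + (0.716)*(0.27) = 0.90932.
  denominator = (1)^2 + (0.716)^2 + (0.27)^2 = 1.585556.
  rho(1) = 0.90932 / 1.585556 = 0.5735.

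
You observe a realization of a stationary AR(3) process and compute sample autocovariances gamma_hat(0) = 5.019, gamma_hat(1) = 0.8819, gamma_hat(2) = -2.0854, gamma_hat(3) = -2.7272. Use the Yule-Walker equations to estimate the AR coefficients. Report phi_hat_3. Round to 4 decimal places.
\hat\phi_{3} = -0.4660

The Yule-Walker equations for an AR(p) process read, in matrix form,
  Gamma_p phi = r_p,   with   (Gamma_p)_{ij} = gamma(|i - j|),
                       (r_p)_i = gamma(i),   i,j = 1..p.
Substitute the sample gammas (Toeplitz matrix and right-hand side of size 3):
  Gamma_p = [[5.019, 0.8819, -2.0854], [0.8819, 5.019, 0.8819], [-2.0854, 0.8819, 5.019]]
  r_p     = [0.8819, -2.0854, -2.7272]
Written out (R1..R3):
  (R1) 5.019 phi_1 + 0.8819 phi_2 - 2.0854 phi_3 = 0.8819
  (R2) 0.8819 phi_1 + 5.019 phi_2 + 0.8819 phi_3 = -2.0854
  (R3) -2.0854 phi_1 + 0.8819 phi_2 + 5.019 phi_3 = -2.7272
Gaussian elimination:
  R2 <- R2 - (0.8819/5.019) R1 = R2 - (0.175712) R1:  4.864039 phi_2 + 1.24833 phi_3 = -2.240361
  R3 <- R3 - (-2.0854/5.019) R1 = R3 - (-0.415501) R1:  1.24833 phi_2 + 4.152514 phi_3 = -2.36077
  R3 <- R3 - (1.24833/4.864039) R2 = R3 - (0.256645) R2:  3.832137 phi_3 = -1.785793
Back-substitution:
  phi_hat_3 = -1.785793 / 3.832137 = -0.466004
  phi_hat_2 = (-2.240361 - (1.24833)(-0.466004)) / 4.864039 = -0.340999
  phi_hat_1 = (0.8819 - (0.8819)(-0.340999) - (-2.0854)(-0.466004)) / 5.019 = 0.042005
So phi_hat = [0.0420, -0.3410, -0.4660].
Therefore phi_hat_3 = -0.4660.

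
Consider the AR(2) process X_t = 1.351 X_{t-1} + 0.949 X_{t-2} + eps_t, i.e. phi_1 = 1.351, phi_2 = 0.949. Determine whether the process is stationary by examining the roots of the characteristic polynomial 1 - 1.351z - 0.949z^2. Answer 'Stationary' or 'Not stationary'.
\text{Not stationary}

The AR(p) characteristic polynomial is P(z) = 1 - 1.351z - 0.949z^2.
Stationarity requires all roots to lie outside the unit circle, i.e. |z| > 1 for every root.
Set 1 + (-1.351) z + (-0.949) z^2 = 0, i.e. a z^2 + b z + c = 0 with a = -0.949, b = -1.351, c = 1.
Discriminant D = b^2 - 4ac = (-1.351)^2 - 4*(-0.949)*1 = 1.825201 - (-3.796) = 5.621201.
D >= 0, so the roots are real: z = (-b +/- sqrt(D)) / (2a) = (1.351 +/- 2.370907) / (-1.898).
  z_1 = (1.351 + 2.370907) / (-1.898) = -1.961,   |z_1| = 1.961.
  z_2 = (1.351 - 2.370907) / (-1.898) = 0.5374,   |z_2| = 0.5374.
Moduli of all roots: 1.9610, 0.5374.
All moduli strictly greater than 1? No.
Verdict: Not stationary.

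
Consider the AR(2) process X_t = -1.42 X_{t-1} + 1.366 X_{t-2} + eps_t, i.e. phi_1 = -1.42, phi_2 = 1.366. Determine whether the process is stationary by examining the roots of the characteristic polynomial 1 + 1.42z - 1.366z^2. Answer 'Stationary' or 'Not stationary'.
\text{Not stationary}

The AR(p) characteristic polynomial is P(z) = 1 + 1.42z - 1.366z^2.
Stationarity requires all roots to lie outside the unit circle, i.e. |z| > 1 for every root.
Set 1 + (1.42) z + (-1.366) z^2 = 0, i.e. a z^2 + b z + c = 0 with a = -1.366, b = 1.42, c = 1.
Discriminant D = b^2 - 4ac = (1.42)^2 - 4*(-1.366)*1 = 2.0164 - (-5.464) = 7.4804.
D >= 0, so the roots are real: z = (-b +/- sqrt(D)) / (2a) = (-1.42 +/- 2.735032) / (-2.732).
  z_1 = (-1.42 + 2.735032) / (-2.732) = -0.4813,   |z_1| = 0.4813.
  z_2 = (-1.42 - 2.735032) / (-2.732) = 1.5209,   |z_2| = 1.5209.
Moduli of all roots: 0.4813, 1.5209.
All moduli strictly greater than 1? No.
Verdict: Not stationary.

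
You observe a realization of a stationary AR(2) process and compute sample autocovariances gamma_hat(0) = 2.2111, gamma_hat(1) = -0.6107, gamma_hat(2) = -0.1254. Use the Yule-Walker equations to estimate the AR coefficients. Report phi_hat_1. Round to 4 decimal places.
\hat\phi_{1} = -0.3160

The Yule-Walker equations for an AR(p) process read, in matrix form,
  Gamma_p phi = r_p,   with   (Gamma_p)_{ij} = gamma(|i - j|),
                       (r_p)_i = gamma(i),   i,j = 1..p.
Substitute the sample gammas (Toeplitz matrix and right-hand side of size 2):
  Gamma_p = [[2.2111, -0.6107], [-0.6107, 2.2111]]
  r_p     = [-0.6107, -0.1254]
Written out:
  2.2111 phi_1 - 0.6107 phi_2 = -0.6107
  -0.6107 phi_1 + 2.2111 phi_2 = -0.1254
Solve by Cramer's rule:
  det = gamma(0)^2 - gamma(1)^2 = (2.2111)^2 - (-0.6107)^2 = 4.88896321 - 0.37295449 = 4.51600872
  phi_hat_1 = [gamma(1) gamma(0) - gamma(1) gamma(2)] / det = [(-0.6107)(2.2111) - (-0.6107)(-0.1254)] / 4.51600872 = -1.42690055 / 4.51600872 = -0.316
  phi_hat_2 = [gamma(0) gamma(2) - gamma(1)^2] / det = [(2.2111)(-0.1254) - (-0.6107)^2] / 4.51600872 = -0.65022643 / 4.51600872 = -0.144
So phi_hat = [-0.3160, -0.1440].
Therefore phi_hat_1 = -0.3160.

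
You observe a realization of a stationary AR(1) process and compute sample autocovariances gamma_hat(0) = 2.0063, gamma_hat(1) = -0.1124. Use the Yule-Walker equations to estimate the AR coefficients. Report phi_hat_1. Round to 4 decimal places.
\hat\phi_{1} = -0.0560

The Yule-Walker equations for an AR(p) process read, in matrix form,
  Gamma_p phi = r_p,   with   (Gamma_p)_{ij} = gamma(|i - j|),
                       (r_p)_i = gamma(i),   i,j = 1..p.
Substitute the sample gammas (Toeplitz matrix and right-hand side of size 1):
  Gamma_p = [[2.0063]]
  r_p     = [-0.1124]
With p = 1 this is the single equation gamma(0) phi_1 = gamma(1):
  phi_hat_1 = gamma(1) / gamma(0) = -0.1124 / 2.0063 = -0.0560.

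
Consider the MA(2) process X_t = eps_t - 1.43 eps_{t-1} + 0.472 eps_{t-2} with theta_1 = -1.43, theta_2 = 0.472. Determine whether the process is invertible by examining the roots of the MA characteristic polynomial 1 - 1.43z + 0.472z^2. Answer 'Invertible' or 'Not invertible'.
\text{Invertible}

The MA(q) characteristic polynomial is P(z) = 1 - 1.43z + 0.472z^2.
Invertibility requires all roots to lie outside the unit circle, i.e. |z| > 1 for every root.
Set 1 + (-1.43) z + (0.472) z^2 = 0, i.e. a z^2 + b z + c = 0 with a = 0.472, b = -1.43, c = 1.
Discriminant D = b^2 - 4ac = (-1.43)^2 - 4*(0.472)*1 = 2.0449 - (1.888) = 0.1569.
D >= 0, so the roots are real: z = (-b +/- sqrt(D)) / (2a) = (1.43 +/- 0.396106) / (0.944).
  z_1 = (1.43 + 0.396106) / (0.944) = 1.9344,   |z_1| = 1.9344.
  z_2 = (1.43 - 0.396106) / (0.944) = 1.0952,   |z_2| = 1.0952.
Moduli of all roots: 1.9344, 1.0952.
All moduli strictly greater than 1? Yes.
Verdict: Invertible.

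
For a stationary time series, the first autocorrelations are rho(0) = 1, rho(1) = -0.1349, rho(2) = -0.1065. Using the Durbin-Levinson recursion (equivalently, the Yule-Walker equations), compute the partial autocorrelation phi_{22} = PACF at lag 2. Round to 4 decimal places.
\phi_{22} = -0.1270

The PACF at lag k is phi_{kk}, the last component of the solution
to the Yule-Walker system G_k phi = r_k where
  (G_k)_{ij} = rho(|i - j|), (r_k)_i = rho(i), i,j = 1..k.
Equivalently, Durbin-Levinson gives phi_{kk} iteratively:
  phi_{11} = rho(1)
  phi_{kk} = [rho(k) - sum_{j=1..k-1} phi_{k-1,j} rho(k-j)]
            / [1 - sum_{j=1..k-1} phi_{k-1,j} rho(j)],
  phi_{k,j} = phi_{k-1,j} - phi_{kk} phi_{k-1,k-j},  j = 1..k-1.
Step k = 1:
  phi_11 = rho(1) = -0.1349.
Step k = 2:
  phi_22 = [rho(2) - phi_11 rho(1)] / [1 - phi_11 rho(1)] = [-0.1065 - (-0.1349)(-0.1349)] / [1 - (-0.1349)(-0.1349)]
         = -0.12469801 / 0.98180199 = -0.127.
Therefore phi_{22} = -0.1270.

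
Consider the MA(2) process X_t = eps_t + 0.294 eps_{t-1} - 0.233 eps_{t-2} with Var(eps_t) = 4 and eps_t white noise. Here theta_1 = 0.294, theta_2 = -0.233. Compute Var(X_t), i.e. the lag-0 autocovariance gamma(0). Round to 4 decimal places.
\gamma(0) = 4.5629

For an MA(q) process X_t = eps_t + sum_i theta_i eps_{t-i} with
Var(eps_t) = sigma^2, the variance is
  gamma(0) = sigma^2 * (1 + sum_i theta_i^2).
  sum_i theta_i^2 = (0.294)^2 + (-0.233)^2 = 0.086436 + 0.054289 = 0.140725.
  gamma(0) = 4 * (1 + 0.140725) = 4 * 1.140725 = 4.5629.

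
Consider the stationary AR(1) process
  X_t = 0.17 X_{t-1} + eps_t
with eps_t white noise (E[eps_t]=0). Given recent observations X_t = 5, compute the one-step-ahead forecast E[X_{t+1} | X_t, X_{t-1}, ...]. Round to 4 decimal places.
E[X_{t+1} \mid \mathcal F_t] = 0.8500

For an AR(p) model X_t = c + sum_i phi_i X_{t-i} + eps_t, the
one-step-ahead conditional mean is
  E[X_{t+1} | X_t, ...] = c + sum_i phi_i X_{t+1-i}.
Substitute known values:
  E[X_{t+1} | ...] = (0.17) * (5)
                   = 0.8500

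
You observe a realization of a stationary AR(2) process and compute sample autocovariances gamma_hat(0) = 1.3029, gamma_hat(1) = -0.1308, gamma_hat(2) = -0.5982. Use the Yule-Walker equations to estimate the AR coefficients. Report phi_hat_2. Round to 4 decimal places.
\hat\phi_{2} = -0.4740

The Yule-Walker equations for an AR(p) process read, in matrix form,
  Gamma_p phi = r_p,   with   (Gamma_p)_{ij} = gamma(|i - j|),
                       (r_p)_i = gamma(i),   i,j = 1..p.
Substitute the sample gammas (Toeplitz matrix and right-hand side of size 2):
  Gamma_p = [[1.3029, -0.1308], [-0.1308, 1.3029]]
  r_p     = [-0.1308, -0.5982]
Written out:
  1.3029 phi_1 - 0.1308 phi_2 = -0.1308
  -0.1308 phi_1 + 1.3029 phi_2 = -0.5982
Solve by Cramer's rule:
  det = gamma(0)^2 - gamma(1)^2 = (1.3029)^2 - (-0.1308)^2 = 1.69754841 - 0.01710864 = 1.68043977
  phi_hat_1 = [gamma(1) gamma(0) - gamma(1) gamma(2)] / det = [(-0.1308)(1.3029) - (-0.1308)(-0.5982)] / 1.68043977 = -0.24866388 / 1.68043977 = -0.148
  phi_hat_2 = [gamma(0) gamma(2) - gamma(1)^2] / det = [(1.3029)(-0.5982) - (-0.1308)^2] / 1.68043977 = -0.79650342 / 1.68043977 = -0.474
So phi_hat = [-0.1480, -0.4740].
Therefore phi_hat_2 = -0.4740.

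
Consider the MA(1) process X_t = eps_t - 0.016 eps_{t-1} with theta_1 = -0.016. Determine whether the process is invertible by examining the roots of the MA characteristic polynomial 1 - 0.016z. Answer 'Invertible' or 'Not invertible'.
\text{Invertible}

The MA(q) characteristic polynomial is P(z) = 1 - 0.016z.
Invertibility requires all roots to lie outside the unit circle, i.e. |z| > 1 for every root.
This is linear in z: 1 + (-0.016) z = 0  =>  z = -1/(-0.016) = 62.5,  |z| = 62.5.
Moduli of all roots: 62.5000.
All moduli strictly greater than 1? Yes.
Verdict: Invertible.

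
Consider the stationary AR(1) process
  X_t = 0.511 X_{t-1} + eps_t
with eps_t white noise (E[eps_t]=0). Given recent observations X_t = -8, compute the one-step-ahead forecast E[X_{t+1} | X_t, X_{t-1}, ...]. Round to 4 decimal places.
E[X_{t+1} \mid \mathcal F_t] = -4.0880

For an AR(p) model X_t = c + sum_i phi_i X_{t-i} + eps_t, the
one-step-ahead conditional mean is
  E[X_{t+1} | X_t, ...] = c + sum_i phi_i X_{t+1-i}.
Substitute known values:
  E[X_{t+1} | ...] = (0.511) * (-8)
                   = -4.0880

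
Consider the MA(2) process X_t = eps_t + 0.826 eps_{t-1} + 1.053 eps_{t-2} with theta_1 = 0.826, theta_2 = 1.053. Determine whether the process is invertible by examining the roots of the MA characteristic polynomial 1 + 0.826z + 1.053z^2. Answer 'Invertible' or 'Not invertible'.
\text{Not invertible}

The MA(q) characteristic polynomial is P(z) = 1 + 0.826z + 1.053z^2.
Invertibility requires all roots to lie outside the unit circle, i.e. |z| > 1 for every root.
Set 1 + (0.826) z + (1.053) z^2 = 0, i.e. a z^2 + b z + c = 0 with a = 1.053, b = 0.826, c = 1.
Discriminant D = b^2 - 4ac = (0.826)^2 - 4*(1.053)*1 = 0.682276 - (4.212) = -3.529724.
D < 0, so the roots are the complex-conjugate pair z = (-b +/- i sqrt(-D)) / (2a) = -0.3922 +/- 0.8921i.
For a conjugate pair |z|^2 = z * conj(z) = (product of roots) = c/a = 1/(1.053) = 0.949668, so |z| = sqrt(0.949668) = 0.9745 for both roots.
Moduli of all roots: 0.9745, 0.9745.
All moduli strictly greater than 1? No.
Verdict: Not invertible.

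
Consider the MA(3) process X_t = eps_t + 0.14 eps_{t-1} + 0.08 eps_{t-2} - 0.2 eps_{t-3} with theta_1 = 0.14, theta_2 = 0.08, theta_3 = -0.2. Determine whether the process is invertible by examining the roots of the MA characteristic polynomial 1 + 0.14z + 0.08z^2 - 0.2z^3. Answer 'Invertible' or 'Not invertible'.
\text{Invertible}

The MA(q) characteristic polynomial is P(z) = 1 + 0.14z + 0.08z^2 - 0.2z^3.
Invertibility requires all roots to lie outside the unit circle, i.e. |z| > 1 for every root.
Degree 3: look for a simple real root z0 first, then factor out (1 - z/z0) and solve the remaining quadratic.
Testing z0 = 2: P(2) = 1 + (0.14)(2) + (0.08)(2)^2 + (-0.2)(2)^3
  = 1 + (0.28) + (0.32) + (-1.6) = 0.  So z_0 = 2 is a root, |z_0| = 2.
Divide out the factor (1 - 0.5 z) = (1 - z/z0) (since 1/z0 = 0.5):
  P(z) = (1 - 0.5 z)(1 + (0.64) z + (0.4) z^2)
  [check: z-coef 0.64 - (0.5) = 0.14; z^2-coef 0.4 - (0.5)(0.64) = 0.08; z^3-coef -(0.5)(0.4) = -0.2.]
Remaining roots from the quadratic factor 1 + (0.64) z + (0.4) z^2:
  Set 1 + (0.64) z + (0.4) z^2 = 0, i.e. a z^2 + b z + c = 0 with a = 0.4, b = 0.64, c = 1.
  Discriminant D = b^2 - 4ac = (0.64)^2 - 4*(0.4)*1 = 0.4096 - (1.6) = -1.1904.
  D < 0, so the roots are the complex-conjugate pair z = (-b +/- i sqrt(-D)) / (2a) = -0.8 +/- 1.3638i.
  For a conjugate pair |z|^2 = z * conj(z) = (product of roots) = c/a = 1/(0.4) = 2.5, so |z| = sqrt(2.5) = 1.5811 for both roots.
Moduli of all roots: 2.0000, 1.5811, 1.5811.
All moduli strictly greater than 1? Yes.
Verdict: Invertible.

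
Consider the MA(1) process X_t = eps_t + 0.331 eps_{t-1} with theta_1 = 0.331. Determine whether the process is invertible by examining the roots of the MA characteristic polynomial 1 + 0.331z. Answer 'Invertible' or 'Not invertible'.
\text{Invertible}

The MA(q) characteristic polynomial is P(z) = 1 + 0.331z.
Invertibility requires all roots to lie outside the unit circle, i.e. |z| > 1 for every root.
This is linear in z: 1 + (0.331) z = 0  =>  z = -1/(0.331) = -3.021148,  |z| = 3.021148.
Moduli of all roots: 3.0211.
All moduli strictly greater than 1? Yes.
Verdict: Invertible.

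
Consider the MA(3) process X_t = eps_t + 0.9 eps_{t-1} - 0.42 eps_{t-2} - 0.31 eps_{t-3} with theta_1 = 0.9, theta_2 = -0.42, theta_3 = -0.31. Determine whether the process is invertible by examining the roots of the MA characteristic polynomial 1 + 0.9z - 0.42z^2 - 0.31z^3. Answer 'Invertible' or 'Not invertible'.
\text{Not invertible}

The MA(q) characteristic polynomial is P(z) = 1 + 0.9z - 0.42z^2 - 0.31z^3.
Invertibility requires all roots to lie outside the unit circle, i.e. |z| > 1 for every root.
Degree 3: look for a simple real root z0 first, then factor out (1 - z/z0) and solve the remaining quadratic.
Testing z0 = -2: P(-2) = 1 + (0.9)(-2) + (-0.42)(-2)^2 + (-0.31)(-2)^3
  = 1 + (-1.8) + (-1.68) + (2.48) = 0.  So z_0 = -2 is a root, |z_0| = 2.
Divide out the factor (1 + 0.5 z) = (1 - z/z0) (since 1/z0 = -0.5):
  P(z) = (1 + 0.5 z)(1 + (0.4) z + (-0.62) z^2)
  [check: z-coef 0.4 - (-0.5) = 0.9; z^2-coef -0.62 - (-0.5)(0.4) = -0.42; z^3-coef -(-0.5)(-0.62) = -0.31.]
Remaining roots from the quadratic factor 1 + (0.4) z + (-0.62) z^2:
  Set 1 + (0.4) z + (-0.62) z^2 = 0, i.e. a z^2 + b z + c = 0 with a = -0.62, b = 0.4, c = 1.
  Discriminant D = b^2 - 4ac = (0.4)^2 - 4*(-0.62)*1 = 0.16 - (-2.48) = 2.64.
  D >= 0, so the roots are real: z = (-b +/- sqrt(D)) / (2a) = (-0.4 +/- 1.624808) / (-1.24).
    z_1 = (-0.4 + 1.624808) / (-1.24) = -0.9877,   |z_1| = 0.9877.
    z_2 = (-0.4 - 1.624808) / (-1.24) = 1.6329,   |z_2| = 1.6329.
Moduli of all roots: 2.0000, 0.9877, 1.6329.
All moduli strictly greater than 1? No.
Verdict: Not invertible.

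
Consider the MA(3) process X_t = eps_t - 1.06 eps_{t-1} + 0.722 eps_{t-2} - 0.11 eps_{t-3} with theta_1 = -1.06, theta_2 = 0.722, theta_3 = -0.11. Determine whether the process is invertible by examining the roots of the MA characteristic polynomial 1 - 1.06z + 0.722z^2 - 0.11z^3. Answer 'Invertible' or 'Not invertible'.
\text{Invertible}

The MA(q) characteristic polynomial is P(z) = 1 - 1.06z + 0.722z^2 - 0.11z^3.
Invertibility requires all roots to lie outside the unit circle, i.e. |z| > 1 for every root.
Degree 3: look for a simple real root z0 first, then factor out (1 - z/z0) and solve the remaining quadratic.
Testing z0 = 5: P(5) = 1 + (-1.06)(5) + (0.722)(5)^2 + (-0.11)(5)^3
  = 1 + (-5.3) + (18.05) + (-13.75) = 0.  So z_0 = 5 is a root, |z_0| = 5.
Divide out the factor (1 - 0.2 z) = (1 - z/z0) (since 1/z0 = 0.2):
  P(z) = (1 - 0.2 z)(1 + (-0.86) z + (0.55) z^2)
  [check: z-coef -0.86 - (0.2) = -1.06; z^2-coef 0.55 - (0.2)(-0.86) = 0.722; z^3-coef -(0.2)(0.55) = -0.11.]
Remaining roots from the quadratic factor 1 + (-0.86) z + (0.55) z^2:
  Set 1 + (-0.86) z + (0.55) z^2 = 0, i.e. a z^2 + b z + c = 0 with a = 0.55, b = -0.86, c = 1.
  Discriminant D = b^2 - 4ac = (-0.86)^2 - 4*(0.55)*1 = 0.7396 - (2.2) = -1.4604.
  D < 0, so the roots are the complex-conjugate pair z = (-b +/- i sqrt(-D)) / (2a) = 0.7818 +/- 1.0986i.
  For a conjugate pair |z|^2 = z * conj(z) = (product of roots) = c/a = 1/(0.55) = 1.818182, so |z| = sqrt(1.818182) = 1.3484 for both roots.
Moduli of all roots: 5.0000, 1.3484, 1.3484.
All moduli strictly greater than 1? Yes.
Verdict: Invertible.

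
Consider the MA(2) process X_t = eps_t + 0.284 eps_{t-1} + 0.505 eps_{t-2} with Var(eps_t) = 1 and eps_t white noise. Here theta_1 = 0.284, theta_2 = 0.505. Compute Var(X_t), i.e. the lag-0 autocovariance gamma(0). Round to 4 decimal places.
\gamma(0) = 1.3357

For an MA(q) process X_t = eps_t + sum_i theta_i eps_{t-i} with
Var(eps_t) = sigma^2, the variance is
  gamma(0) = sigma^2 * (1 + sum_i theta_i^2).
  sum_i theta_i^2 = (0.284)^2 + (0.505)^2 = 0.080656 + 0.255025 = 0.335681.
  gamma(0) = 1 * (1 + 0.335681) = 1 * 1.335681 = 1.335681, which rounds to 1.3357.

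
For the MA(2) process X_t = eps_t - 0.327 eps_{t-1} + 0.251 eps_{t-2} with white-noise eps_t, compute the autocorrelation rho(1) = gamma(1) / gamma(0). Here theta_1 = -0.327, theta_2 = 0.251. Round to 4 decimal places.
\rho(1) = -0.3497

For an MA(q) process with theta_0 = 1, the autocovariance is
  gamma(k) = sigma^2 * sum_{i=0..q-k} theta_i * theta_{i+k},
and rho(k) = gamma(k) / gamma(0). Sigma^2 cancels.
  numerator   = (1)*(-0.327) + (-0.327)*(0.251) = -0.409077.
  denominator = (1)^2 + (-0.327)^2 + (0.251)^2 = 1.16993.
  rho(1) = -0.409077 / 1.16993 = -0.3497.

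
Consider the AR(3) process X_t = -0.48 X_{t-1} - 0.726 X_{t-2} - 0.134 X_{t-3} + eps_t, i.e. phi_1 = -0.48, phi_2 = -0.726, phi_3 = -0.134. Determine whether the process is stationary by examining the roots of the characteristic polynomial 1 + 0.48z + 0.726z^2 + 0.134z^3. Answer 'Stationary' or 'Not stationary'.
\text{Stationary}

The AR(p) characteristic polynomial is P(z) = 1 + 0.48z + 0.726z^2 + 0.134z^3.
Stationarity requires all roots to lie outside the unit circle, i.e. |z| > 1 for every root.
Degree 3: look for a simple real root z0 first, then factor out (1 - z/z0) and solve the remaining quadratic.
Testing z0 = -5: P(-5) = 1 + (0.48)(-5) + (0.726)(-5)^2 + (0.134)(-5)^3
  = 1 + (-2.4) + (18.15) + (-16.75) = 0.  So z_0 = -5 is a root, |z_0| = 5.
Divide out the factor (1 + 0.2 z) = (1 - z/z0) (since 1/z0 = -0.2):
  P(z) = (1 + 0.2 z)(1 + (0.28) z + (0.67) z^2)
  [check: z-coef 0.28 - (-0.2) = 0.48; z^2-coef 0.67 - (-0.2)(0.28) = 0.726; z^3-coef -(-0.2)(0.67) = 0.134.]
Remaining roots from the quadratic factor 1 + (0.28) z + (0.67) z^2:
  Set 1 + (0.28) z + (0.67) z^2 = 0, i.e. a z^2 + b z + c = 0 with a = 0.67, b = 0.28, c = 1.
  Discriminant D = b^2 - 4ac = (0.28)^2 - 4*(0.67)*1 = 0.0784 - (2.68) = -2.6016.
  D < 0, so the roots are the complex-conjugate pair z = (-b +/- i sqrt(-D)) / (2a) = -0.209 +/- 1.2037i.
  For a conjugate pair |z|^2 = z * conj(z) = (product of roots) = c/a = 1/(0.67) = 1.492537, so |z| = sqrt(1.492537) = 1.2217 for both roots.
Moduli of all roots: 5.0000, 1.2217, 1.2217.
All moduli strictly greater than 1? Yes.
Verdict: Stationary.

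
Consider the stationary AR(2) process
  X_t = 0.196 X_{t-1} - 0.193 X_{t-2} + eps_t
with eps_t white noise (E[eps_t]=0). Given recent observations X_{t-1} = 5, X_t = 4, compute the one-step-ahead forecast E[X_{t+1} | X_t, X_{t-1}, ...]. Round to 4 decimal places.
E[X_{t+1} \mid \mathcal F_t] = -0.1810

For an AR(p) model X_t = c + sum_i phi_i X_{t-i} + eps_t, the
one-step-ahead conditional mean is
  E[X_{t+1} | X_t, ...] = c + sum_i phi_i X_{t+1-i}.
Substitute known values:
  E[X_{t+1} | ...] = (0.196) * (4) + (-0.193) * (5)
                   = -0.1810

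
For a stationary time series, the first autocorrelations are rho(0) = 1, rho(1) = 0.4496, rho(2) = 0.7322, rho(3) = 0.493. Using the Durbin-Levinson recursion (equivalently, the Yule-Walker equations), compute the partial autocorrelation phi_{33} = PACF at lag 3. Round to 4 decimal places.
\phi_{33} = 0.1880

The PACF at lag k is phi_{kk}, the last component of the solution
to the Yule-Walker system G_k phi = r_k where
  (G_k)_{ij} = rho(|i - j|), (r_k)_i = rho(i), i,j = 1..k.
Equivalently, Durbin-Levinson gives phi_{kk} iteratively:
  phi_{11} = rho(1)
  phi_{kk} = [rho(k) - sum_{j=1..k-1} phi_{k-1,j} rho(k-j)]
            / [1 - sum_{j=1..k-1} phi_{k-1,j} rho(j)],
  phi_{k,j} = phi_{k-1,j} - phi_{kk} phi_{k-1,k-j},  j = 1..k-1.
Step k = 1:
  phi_11 = rho(1) = 0.4496.
Step k = 2:
  phi_22 = [rho(2) - phi_11 rho(1)] / [1 - phi_11 rho(1)] = [0.7322 - (0.4496)(0.4496)] / [1 - (0.4496)(0.4496)]
         = 0.53005984 / 0.79785984 = 0.664352.
  Update: phi_21 = phi_11 - phi_22 phi_11 = 0.4496 - (0.664352)(0.4496) = 0.150907.
Step k = 3:
  phi_33 = [rho(3) - phi_21 rho(2) - phi_22 rho(1)] / [1 - phi_21 rho(1) - phi_22 rho(2)]
    numerator   = 0.493 - (0.150907)(0.7322) - (0.664352)(0.4496) = 0.08381298
    denominator = 1 - (0.150907)(0.4496) - (0.664352)(0.7322) = 0.44571349
  phi_33 = 0.08381298 / 0.44571349 = 0.188.
Therefore phi_{33} = 0.1880.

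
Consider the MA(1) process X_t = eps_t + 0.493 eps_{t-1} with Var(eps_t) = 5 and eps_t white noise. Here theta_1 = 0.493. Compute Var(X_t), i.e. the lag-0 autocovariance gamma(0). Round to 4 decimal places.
\gamma(0) = 6.2152

For an MA(q) process X_t = eps_t + sum_i theta_i eps_{t-i} with
Var(eps_t) = sigma^2, the variance is
  gamma(0) = sigma^2 * (1 + sum_i theta_i^2).
  sum_i theta_i^2 = (0.493)^2 = 0.243049.
  gamma(0) = 5 * (1 + 0.243049) = 5 * 1.243049 = 6.215245, which rounds to 6.2152.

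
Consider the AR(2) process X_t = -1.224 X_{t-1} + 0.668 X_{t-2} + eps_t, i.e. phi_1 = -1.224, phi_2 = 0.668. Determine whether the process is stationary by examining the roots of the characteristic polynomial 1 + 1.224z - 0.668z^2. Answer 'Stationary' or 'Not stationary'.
\text{Not stationary}

The AR(p) characteristic polynomial is P(z) = 1 + 1.224z - 0.668z^2.
Stationarity requires all roots to lie outside the unit circle, i.e. |z| > 1 for every root.
Set 1 + (1.224) z + (-0.668) z^2 = 0, i.e. a z^2 + b z + c = 0 with a = -0.668, b = 1.224, c = 1.
Discriminant D = b^2 - 4ac = (1.224)^2 - 4*(-0.668)*1 = 1.498176 - (-2.672) = 4.170176.
D >= 0, so the roots are real: z = (-b +/- sqrt(D)) / (2a) = (-1.224 +/- 2.042101) / (-1.336).
  z_1 = (-1.224 + 2.042101) / (-1.336) = -0.6124,   |z_1| = 0.6124.
  z_2 = (-1.224 - 2.042101) / (-1.336) = 2.4447,   |z_2| = 2.4447.
Moduli of all roots: 0.6124, 2.4447.
All moduli strictly greater than 1? No.
Verdict: Not stationary.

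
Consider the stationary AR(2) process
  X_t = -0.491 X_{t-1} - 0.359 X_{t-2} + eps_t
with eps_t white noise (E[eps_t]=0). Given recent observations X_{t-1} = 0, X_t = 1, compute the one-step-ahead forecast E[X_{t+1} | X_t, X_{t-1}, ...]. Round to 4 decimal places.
E[X_{t+1} \mid \mathcal F_t] = -0.4910

For an AR(p) model X_t = c + sum_i phi_i X_{t-i} + eps_t, the
one-step-ahead conditional mean is
  E[X_{t+1} | X_t, ...] = c + sum_i phi_i X_{t+1-i}.
Substitute known values:
  E[X_{t+1} | ...] = (-0.491) * (1) + (-0.359) * (0)
                   = -0.4910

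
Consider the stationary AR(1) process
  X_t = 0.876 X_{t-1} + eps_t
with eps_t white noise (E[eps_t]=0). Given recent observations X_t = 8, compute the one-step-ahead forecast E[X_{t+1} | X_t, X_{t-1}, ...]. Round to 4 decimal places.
E[X_{t+1} \mid \mathcal F_t] = 7.0080

For an AR(p) model X_t = c + sum_i phi_i X_{t-i} + eps_t, the
one-step-ahead conditional mean is
  E[X_{t+1} | X_t, ...] = c + sum_i phi_i X_{t+1-i}.
Substitute known values:
  E[X_{t+1} | ...] = (0.876) * (8)
                   = 7.0080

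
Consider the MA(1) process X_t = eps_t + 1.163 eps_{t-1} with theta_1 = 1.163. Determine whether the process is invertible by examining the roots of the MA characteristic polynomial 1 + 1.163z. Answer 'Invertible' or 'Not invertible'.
\text{Not invertible}

The MA(q) characteristic polynomial is P(z) = 1 + 1.163z.
Invertibility requires all roots to lie outside the unit circle, i.e. |z| > 1 for every root.
This is linear in z: 1 + (1.163) z = 0  =>  z = -1/(1.163) = -0.859845,  |z| = 0.859845.
Moduli of all roots: 0.8598.
All moduli strictly greater than 1? No.
Verdict: Not invertible.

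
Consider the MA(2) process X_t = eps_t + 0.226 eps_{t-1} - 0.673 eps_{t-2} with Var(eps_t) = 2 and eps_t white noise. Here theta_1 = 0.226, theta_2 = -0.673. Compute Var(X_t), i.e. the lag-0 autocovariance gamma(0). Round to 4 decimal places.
\gamma(0) = 3.0080

For an MA(q) process X_t = eps_t + sum_i theta_i eps_{t-i} with
Var(eps_t) = sigma^2, the variance is
  gamma(0) = sigma^2 * (1 + sum_i theta_i^2).
  sum_i theta_i^2 = (0.226)^2 + (-0.673)^2 = 0.051076 + 0.452929 = 0.504005.
  gamma(0) = 2 * (1 + 0.504005) = 2 * 1.504005 = 3.00801, which rounds to 3.0080.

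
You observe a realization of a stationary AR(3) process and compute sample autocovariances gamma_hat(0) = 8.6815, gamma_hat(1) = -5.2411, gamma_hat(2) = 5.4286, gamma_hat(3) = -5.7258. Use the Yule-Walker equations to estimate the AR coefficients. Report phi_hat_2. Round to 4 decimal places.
\hat\phi_{2} = 0.2830

The Yule-Walker equations for an AR(p) process read, in matrix form,
  Gamma_p phi = r_p,   with   (Gamma_p)_{ij} = gamma(|i - j|),
                       (r_p)_i = gamma(i),   i,j = 1..p.
Substitute the sample gammas (Toeplitz matrix and right-hand side of size 3):
  Gamma_p = [[8.6815, -5.2411, 5.4286], [-5.2411, 8.6815, -5.2411], [5.4286, -5.2411, 8.6815]]
  r_p     = [-5.2411, 5.4286, -5.7258]
Written out (R1..R3):
  (R1) 8.6815 phi_1 - 5.2411 phi_2 + 5.4286 phi_3 = -5.2411
  (R2) -5.2411 phi_1 + 8.6815 phi_2 - 5.2411 phi_3 = 5.4286
  (R3) 5.4286 phi_1 - 5.2411 phi_2 + 8.6815 phi_3 = -5.7258
Gaussian elimination:
  R2 <- R2 - (-5.2411/8.6815) R1 = R2 - (-0.603709) R1:  5.517401 phi_2 - 1.963805 phi_3 = 2.264501
  R3 <- R3 - (5.4286/8.6815) R1 = R3 - (0.625307) R1:  -1.963805 phi_2 + 5.28696 phi_3 = -2.448505
  R3 <- R3 - (-1.963805/5.517401) R2 = R3 - (-0.355929) R2:  4.587984 phi_3 = -1.642503
Back-substitution:
  phi_hat_3 = -1.642503 / 4.587984 = -0.358001
  phi_hat_2 = (2.264501 - (-1.963805)(-0.358001)) / 5.517401 = 0.283006
  phi_hat_1 = (-5.2411 - (-5.2411)(0.283006) - (5.4286)(-0.358001)) / 8.6815 = -0.208995
So phi_hat = [-0.2090, 0.2830, -0.3580].
Therefore phi_hat_2 = 0.2830.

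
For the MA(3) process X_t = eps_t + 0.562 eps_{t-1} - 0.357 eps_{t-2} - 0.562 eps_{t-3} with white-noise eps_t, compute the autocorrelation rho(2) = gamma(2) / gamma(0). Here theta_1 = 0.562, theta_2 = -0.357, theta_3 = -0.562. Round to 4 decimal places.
\rho(2) = -0.3825

For an MA(q) process with theta_0 = 1, the autocovariance is
  gamma(k) = sigma^2 * sum_{i=0..q-k} theta_i * theta_{i+k},
and rho(k) = gamma(k) / gamma(0). Sigma^2 cancels.
  numerator   = (1)*(-0.357) + (0.562)*(-0.562) = -0.672844.
  denominator = (1)^2 + (0.562)^2 + (-0.357)^2 + (-0.562)^2 = 1.759137.
  rho(2) = -0.672844 / 1.759137 = -0.3825.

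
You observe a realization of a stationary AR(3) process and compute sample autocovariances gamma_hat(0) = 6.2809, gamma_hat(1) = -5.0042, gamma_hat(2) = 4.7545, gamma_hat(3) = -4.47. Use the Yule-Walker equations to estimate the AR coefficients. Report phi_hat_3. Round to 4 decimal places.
\hat\phi_{3} = -0.1350

The Yule-Walker equations for an AR(p) process read, in matrix form,
  Gamma_p phi = r_p,   with   (Gamma_p)_{ij} = gamma(|i - j|),
                       (r_p)_i = gamma(i),   i,j = 1..p.
Substitute the sample gammas (Toeplitz matrix and right-hand side of size 3):
  Gamma_p = [[6.2809, -5.0042, 4.7545], [-5.0042, 6.2809, -5.0042], [4.7545, -5.0042, 6.2809]]
  r_p     = [-5.0042, 4.7545, -4.47]
Written out (R1..R3):
  (R1) 6.2809 phi_1 - 5.0042 phi_2 + 4.7545 phi_3 = -5.0042
  (R2) -5.0042 phi_1 + 6.2809 phi_2 - 5.0042 phi_3 = 4.7545
  (R3) 4.7545 phi_1 - 5.0042 phi_2 + 6.2809 phi_3 = -4.47
Gaussian elimination:
  R2 <- R2 - (-5.0042/6.2809) R1 = R2 - (-0.796733) R1:  2.293889 phi_2 - 1.216133 phi_3 = 0.767489
  R3 <- R3 - (4.7545/6.2809) R1 = R3 - (0.756978) R1:  -1.216133 phi_2 + 2.68185 phi_3 = -0.681933
  R3 <- R3 - (-1.216133/2.293889) R2 = R3 - (-0.530162) R2:  2.037103 phi_3 = -0.27504
Back-substitution:
  phi_hat_3 = -0.27504 / 2.037103 = -0.135015
  phi_hat_2 = (0.767489 - (-1.216133)(-0.135015)) / 2.293889 = 0.263
  phi_hat_1 = (-5.0042 - (-5.0042)(0.263) - (4.7545)(-0.135015)) / 6.2809 = -0.484989
So phi_hat = [-0.4850, 0.2630, -0.1350].
Therefore phi_hat_3 = -0.1350.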